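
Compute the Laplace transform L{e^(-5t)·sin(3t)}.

L{e^(at)·sin(ωt)} = ω/((s-a)² + ω²), so L{e^(-5t)·sin(3t)} = 3/((s+5)² + 9)

Final answer: 3/((s+5)² + 9)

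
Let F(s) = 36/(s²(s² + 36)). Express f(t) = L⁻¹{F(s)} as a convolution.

36/(s²(s² + 36)) = (1/s²)·(36/(s² + 36)) = L{t}·L{6·sin(6t)}. So f(t) = t*(6·sin(6t)) = ∫₀ᵗ 6τ·sin(6(t-τ)) dτ

Final answer: ∫₀ᵗ 6τ·sin(6(t-τ)) dτ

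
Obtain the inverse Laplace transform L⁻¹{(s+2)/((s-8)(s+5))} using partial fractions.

Using partial fractions, f(t) = (10e^(8t) + 3e^(-5t))/13

Final answer: (10e^(8t) + 3e^(-5t))/13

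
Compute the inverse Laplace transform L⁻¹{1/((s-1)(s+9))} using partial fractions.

Decompose: A/(s-1) + B/(s+9). A = 1/10, B = -1/10. f(t) = (e^t - e^(-9t))/10

Final answer: (e^t - e^(-9t))/10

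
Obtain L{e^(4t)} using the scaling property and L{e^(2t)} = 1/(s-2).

Using L{f(at)} = (1/a)F(s/a) with a=2 and f(t) = e^(2t): L{e^(4t)} = (1/2) · 1/((s/2)-2) = (1/2) · 2/(s-4) = 1/(s-4)

Final answer: 1/(s-4)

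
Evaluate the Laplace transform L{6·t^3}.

L{t^n} = n!/s^(n+1), so L{t^3} = 6/s^4. Then L{6·t^3} = 6·6/s^4 = 36/s^4

Final answer: 36/s^4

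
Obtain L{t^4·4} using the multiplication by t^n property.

L{4} = 4/s. d^1/ds^1[1/s] = -1/s². d^2/ds^2[1/s] = 2/s^3. d^3/ds^3[1/s] = -6/s^4. d^4/ds^4[1/s] = 24/s^5. So L{t^4} = (-1)^{4}·24/s^5 = 24/s^5. Then L{t^4·4} = 4·24/s^5 = 96/s^5

Final answer: 96/s^5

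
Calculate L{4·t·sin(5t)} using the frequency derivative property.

L{sin(5t)} = 5/(s² + 25). By L{t·f(t)} = -F'(s): -d/ds[5/(s² + 25)] = -(5)·(-2s)/(s² + 25)² = 10s/(s² + 25)². Then L{4·t·sin(5t)} = 4·10s/(s² + 25)² = 40s/(s² + 25)²

Final answer: 40s/(s² + 25)²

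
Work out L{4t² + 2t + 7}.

L{4t² + 2t + 7} = 4·2/s³ + 2/s² + 7/s = 8/s³ + 2/s² + 7/s

Final answer: 8/s³ + 2/s² + 7/s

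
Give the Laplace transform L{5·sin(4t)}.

L{sin(ωt)} = ω/(s² + ω²), so L{sin(4t)} = 4/(s² + 16). Then L{5·sin(4t)} = 5·4/(s² + 16) = 20/(s² + 16)

Final answer: 20/(s² + 16)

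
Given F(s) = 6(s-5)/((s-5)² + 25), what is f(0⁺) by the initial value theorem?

f(0⁺) = lim_{s→∞} sF(s) = lim_{s→∞} 6s(s-5)/((s-5)² + 25) = 6

Final answer: 6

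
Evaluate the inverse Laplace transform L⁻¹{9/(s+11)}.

L⁻¹{1/(s-a)} = e^(at), so L⁻¹{1/(s+11)} = e^(-11t), and L⁻¹{9/(s+11)} = 9·e^(-11t)

Final answer: 9·e^(-11t)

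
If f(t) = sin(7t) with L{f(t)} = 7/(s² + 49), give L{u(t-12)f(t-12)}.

Time shift theorem: L{u(t-a)f(t-a)} = e^(-as)F(s). Here a=12, F(s) = 7/(s² + 49), so L{u(t-12)f(t-12)} = e^(-12s)·7/(s² + 49)

Final answer: e^(-12s)·7/(s² + 49)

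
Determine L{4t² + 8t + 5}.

L{4t² + 8t + 5} = 4·2/s³ + 8/s² + 5/s = 8/s³ + 8/s² + 5/s

Final answer: 8/s³ + 8/s² + 5/s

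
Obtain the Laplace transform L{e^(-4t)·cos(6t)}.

L{e^(at)·cos(ωt)} = (s-a)/((s-a)² + ω²), so L{e^(-4t)·cos(6t)} = (s+4)/((s+4)² + 36)

Final answer: (s+4)/((s+4)² + 36)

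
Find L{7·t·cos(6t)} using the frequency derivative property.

L{cos(6t)} = s/(s² + 36). Derivative: d/ds[s/(s² + 36)] = [(s² + 36) - s·2s]/(s² + 36)² = (36 - s²)/(s² + 36)². So L{t·cos(6t)} = -F'(s) = (s² - 36)/(s² + 36)². Then L{7·t·cos(6t)} = 7·(s² - 36)/(s² + 36)²

Final answer: 7·(s² - 36)/(s² + 36)²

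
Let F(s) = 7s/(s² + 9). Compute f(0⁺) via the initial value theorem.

f(0⁺) = lim_{s→∞} s·7s/(s² + 9) = lim_{s→∞} 7s²/(s² + 9) = 7

Final answer: 7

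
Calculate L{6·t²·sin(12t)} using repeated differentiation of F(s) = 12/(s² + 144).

F(s) = 12/(s² + 144). F'(s) = -24s/(s² + 144)². F''(s) = -24(144 - 3s²)/(s² + 144)³ = (72s² - 3456)/(s² + 144)³. So L{t²·sin(12t)} = (-1)² F''(s) = (72s² - 3456)/(s² + 144)³. Then L{6·t²·sin(12t)} = 6·(72s² - 3456)/(s² + 144)³ = (432s² - 20736)/(s² + 144)³

Final answer: (432s² - 20736)/(s² + 144)³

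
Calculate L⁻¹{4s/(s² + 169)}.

This is the form c·s/(s² + a²) with a = 13, c = 4. L⁻¹ = 4·cos(13t)

Final answer: 4·cos(13t)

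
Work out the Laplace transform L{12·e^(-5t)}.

L{e^(at)} = 1/(s-a), so L{e^(-5t)} = 1/(s+5). Then L{12·e^(-5t)} = 12/(s+5)

Final answer: 12/(s+5)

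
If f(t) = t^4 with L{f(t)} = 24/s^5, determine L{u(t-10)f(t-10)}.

Time shift theorem: L{u(t-a)f(t-a)} = e^(-as)F(s). Here a=10, F(s) = 24/s^5, so L{u(t-10)f(t-10)} = e^(-10s)·24/s^5

Final answer: e^(-10s)·24/s^5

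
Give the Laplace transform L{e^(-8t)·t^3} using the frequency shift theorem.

L{e^(at)·t^n} = n!/(s-a)^(n+1), so L{e^(-8t)·t^3} = 6/(s+8)^4

Final answer: 6/(s+8)^4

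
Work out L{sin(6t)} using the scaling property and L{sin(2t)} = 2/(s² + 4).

Using L{f(at)} = (1/a)F(s/a) with a=3: L{sin(6t)} = (1/3) · 2/((s/3)² + 4) = (1/3) · 2·9/(s² + 36) = 6/(s² + 36)

Final answer: 6/(s² + 36)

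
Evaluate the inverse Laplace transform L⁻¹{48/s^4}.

L⁻¹{n!/s^(n+1)} = t^n with n=3. So L⁻¹{6/s^4} = t^3, and L⁻¹{48/s^4} = (48/6)·t^3 = 8·t^3

Final answer: 8·t^3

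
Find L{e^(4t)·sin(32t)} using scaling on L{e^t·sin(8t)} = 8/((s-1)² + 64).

Scaling with a=4: L{e^(4t)·sin(32t)} = (1/4) · 8/((s/4-1)² + 64). Simplifying: 32/((s-4)² + 1024)

Final answer: 32/((s-4)² + 1024)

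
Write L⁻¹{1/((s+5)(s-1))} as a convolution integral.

1/((s+5)(s-1)) = (1/(s+5))·(1/(s-1)) = L{e^(-5t)}·L{e^t}. So f(t) = e^(-5t)*e^t = ∫₀ᵗ e^(-5τ)·e^(t-τ) dτ

Final answer: ∫₀ᵗ e^(-5τ)·e^(t-τ) dτ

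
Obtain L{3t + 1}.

L{3t + 1} = 3·L{t} + L{1} = 3/s² + 1/s

Final answer: 3/s² + 1/s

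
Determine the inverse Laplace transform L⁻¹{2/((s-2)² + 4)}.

Using frequency shift, L⁻¹{2/((s-2)² + 4)} = e^(2t)·sin(2t)

Final answer: e^(2t)·sin(2t)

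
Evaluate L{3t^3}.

L{t^n} = n!/s^(n+1). So L{3t^3} = 3·3!/s^4 = 18/s^4

Final answer: 18/s^4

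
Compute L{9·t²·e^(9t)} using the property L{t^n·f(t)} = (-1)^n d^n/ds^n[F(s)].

L{e^(9t)} = 1/(s-9). d/ds[1/(s-9)] = -1/(s-9)². d²/ds²[1/(s-9)] = 2/(s-9)³. So L{t²·e^(9t)} = (-1)² · 2/(s-9)³ = 2/(s-9)³. Then L{9·t²·e^(9t)} = 9·2/(s-9)³ = 18/(s-9)³

Final answer: 18/(s-9)³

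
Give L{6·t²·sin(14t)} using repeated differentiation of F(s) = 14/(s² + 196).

F(s) = 14/(s² + 196). F'(s) = -28s/(s² + 196)². F''(s) = -28(196 - 3s²)/(s² + 196)³ = (84s² - 5488)/(s² + 196)³. So L{t²·sin(14t)} = (-1)² F''(s) = (84s² - 5488)/(s² + 196)³. Then L{6·t²·sin(14t)} = 6·(84s² - 5488)/(s² + 196)³ = (504s² - 32928)/(s² + 196)³

Final answer: (504s² - 32928)/(s² + 196)³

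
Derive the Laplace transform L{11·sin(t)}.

L{sin(ωt)} = ω/(s² + ω²), so L{sin(t)} = 1/(s² + 1). Then L{11·sin(t)} = 11·1/(s² + 1) = 11/(s² + 1)

Final answer: 11/(s² + 1)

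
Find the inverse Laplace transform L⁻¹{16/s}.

L⁻¹{c/s} = c, so L⁻¹{16/s} = 16

Final answer: 16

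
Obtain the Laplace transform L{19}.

L{19} = 19 · L{1} = 19/s

Final answer: 19/s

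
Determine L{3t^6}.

L{t^n} = n!/s^(n+1). So L{3t^6} = 3·6!/s^7 = 2160/s^7

Final answer: 2160/s^7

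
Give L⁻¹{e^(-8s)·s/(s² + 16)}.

L⁻¹{s/(s² + 16)} = cos(4t). By the time shift theorem, L⁻¹{e^(-as)F(s)} = u(t-a)f(t-a) with a=8, so L⁻¹{e^(-8s)·s/(s² + 16)} = u(t-8)·cos(4(t-8))

Final answer: u(t-8)·cos(4(t-8))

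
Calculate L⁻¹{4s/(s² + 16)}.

This is the form c·s/(s² + a²) with a = 4, c = 4. L⁻¹ = 4·cos(4t)

Final answer: 4·cos(4t)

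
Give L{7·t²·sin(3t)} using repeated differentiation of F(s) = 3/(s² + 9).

F(s) = 3/(s² + 9). F'(s) = -6s/(s² + 9)². F''(s) = -6(9 - 3s²)/(s² + 9)³ = (18s² - 54)/(s² + 9)³. So L{t²·sin(3t)} = (-1)² F''(s) = (18s² - 54)/(s² + 9)³. Then L{7·t²·sin(3t)} = 7·(18s² - 54)/(s² + 9)³ = (126s² - 378)/(s² + 9)³

Final answer: (126s² - 378)/(s² + 9)³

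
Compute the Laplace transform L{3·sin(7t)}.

L{sin(ωt)} = ω/(s² + ω²), so L{sin(7t)} = 7/(s² + 49). Then L{3·sin(7t)} = 3·7/(s² + 49) = 21/(s² + 49)

Final answer: 21/(s² + 49)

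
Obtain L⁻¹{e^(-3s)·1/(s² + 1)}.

L⁻¹{1/(s² + 1)} = sin(t). By the time shift theorem, L⁻¹{e^(-as)F(s)} = u(t-a)f(t-a) with a=3, so L⁻¹{e^(-3s)·1/(s² + 1)} = u(t-3)·sin((t-3))

Final answer: u(t-3)·sin((t-3))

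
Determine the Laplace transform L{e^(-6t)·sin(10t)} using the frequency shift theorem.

Frequency shift: L{e^(at)f(t)} = F(s-a). L{e^(-6t)·sin(10t)} = 10/((s+6)² + 100)

Final answer: 10/((s+6)² + 100)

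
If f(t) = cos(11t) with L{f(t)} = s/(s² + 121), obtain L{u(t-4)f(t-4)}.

Time shift theorem: L{u(t-a)f(t-a)} = e^(-as)F(s). Here a=4, F(s) = s/(s² + 121), so L{u(t-4)f(t-4)} = e^(-4s)·s/(s² + 121)

Final answer: e^(-4s)·s/(s² + 121)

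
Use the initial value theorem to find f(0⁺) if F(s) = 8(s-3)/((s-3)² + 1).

f(0⁺) = lim_{s→∞} sF(s) = lim_{s→∞} 8s(s-3)/((s-3)² + 1) = 8

Final answer: 8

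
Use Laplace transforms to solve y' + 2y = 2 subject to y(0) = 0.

sY + 2Y = 2/s. Y = 2/(s(s+2)). Partial fractions: Y = 1/s - 1/(s+2)

Final answer: y(t) = (1 - e^(-2t))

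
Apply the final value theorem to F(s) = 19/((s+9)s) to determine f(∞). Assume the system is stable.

f(∞) = lim_{s→0} sF(s) = lim_{s→0} 19/(s+9) = 19/9

Final answer: 19/9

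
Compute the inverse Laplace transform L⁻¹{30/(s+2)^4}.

L⁻¹{n!/(s-a)^(n+1)} = t^n·e^(at) with n=3, a=-2. So L⁻¹{6/(s+2)^4} = t^3·e^(-2t), and L⁻¹{30/(s+2)^4} = (30/6)·t^3·e^(-2t) = 5·t^3·e^(-2t)

Final answer: 5·t^3·e^(-2t)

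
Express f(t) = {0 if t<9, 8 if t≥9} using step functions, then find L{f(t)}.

f(t) = 8·u(t-9). L{u(t-9)} = e^(-9s)/s, so L{f(t)} = 8·e^(-9s)/s

Final answer: 8·e^(-9s)/s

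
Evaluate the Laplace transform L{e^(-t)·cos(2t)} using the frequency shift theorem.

Frequency shift: L{e^(at)f(t)} = F(s-a). L{e^(-t)·cos(2t)} = (s+1)/((s+1)² + 4)

Final answer: (s+1)/((s+1)² + 4)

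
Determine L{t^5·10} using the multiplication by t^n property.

L{10} = 10/s. d^1/ds^1[1/s] = -1/s². d^2/ds^2[1/s] = 2/s^3. d^3/ds^3[1/s] = -6/s^4. d^4/ds^4[1/s] = 24/s^5. d^5/ds^5[1/s] = -120/s^6. So L{t^5} = (-1)^{5}·-120/s^6 = 120/s^6. Then L{t^5·10} = 10·120/s^6 = 1200/s^6

Final answer: 1200/s^6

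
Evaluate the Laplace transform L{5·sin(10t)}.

L{sin(ωt)} = ω/(s² + ω²), so L{sin(10t)} = 10/(s² + 100). Then L{5·sin(10t)} = 5·10/(s² + 100) = 50/(s² + 100)

Final answer: 50/(s² + 100)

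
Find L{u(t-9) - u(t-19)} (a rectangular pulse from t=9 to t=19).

L{u(t-a)} = e^(-as)/s. L{u(t-9) - u(t-19)} = (e^(-9s) - e^(-19s))/s

Final answer: (e^(-9s) - e^(-19s))/s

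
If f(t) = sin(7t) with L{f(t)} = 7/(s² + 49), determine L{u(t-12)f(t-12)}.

Time shift theorem: L{u(t-a)f(t-a)} = e^(-as)F(s). Here a=12, F(s) = 7/(s² + 49), so L{u(t-12)f(t-12)} = e^(-12s)·7/(s² + 49)

Final answer: e^(-12s)·7/(s² + 49)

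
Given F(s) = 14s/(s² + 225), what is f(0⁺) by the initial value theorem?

f(0⁺) = lim_{s→∞} s·14s/(s² + 225) = lim_{s→∞} 14s²/(s² + 225) = 14

Final answer: 14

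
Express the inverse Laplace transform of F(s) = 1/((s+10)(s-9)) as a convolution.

1/((s+10)(s-9)) = (1/(s+10))·(1/(s-9)) = L{e^(-10t)}·L{e^(9t)}. So f(t) = e^(-10t)*e^(9t) = ∫₀ᵗ e^(-10τ)·e^(9(t-τ)) dτ

Final answer: ∫₀ᵗ e^(-10τ)·e^(9(t-τ)) dτ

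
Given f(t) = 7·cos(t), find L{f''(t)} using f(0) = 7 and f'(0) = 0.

F(s) = 7s/(s² + 1). L{f''(t)} = s²F(s) - sf(0) - f'(0) = 7s³/(s² + 1) - 7s = (7s³ - 7s(s² + 1))/(s² + 1) = -7s/(s² + 1)

Final answer: -7s/(s² + 1)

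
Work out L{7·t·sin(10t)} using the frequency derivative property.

L{sin(10t)} = 10/(s² + 100). By L{t·f(t)} = -F'(s): -d/ds[10/(s² + 100)] = -(10)·(-2s)/(s² + 100)² = 20s/(s² + 100)². Then L{7·t·sin(10t)} = 7·20s/(s² + 100)² = 140s/(s² + 100)²

Final answer: 140s/(s² + 100)²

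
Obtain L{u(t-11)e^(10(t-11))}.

u(t-a)f(t-a) with f(t)=e^(10t). L{e^(10t)} = 1/(s-10). By time shift: e^(-11s)/(s-10)

Final answer: e^(-11s)/(s-10)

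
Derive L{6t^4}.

L{t^n} = n!/s^(n+1). So L{6t^4} = 6·4!/s^5 = 144/s^5

Final answer: 144/s^5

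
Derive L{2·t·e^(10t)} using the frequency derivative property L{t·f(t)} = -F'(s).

L{e^(10t)} = 1/(s-10). By frequency derivative: L{t·e^(10t)} = -d/ds[1/(s-10)] = -(-1)/(s-10)² = 1/(s-10)². Then L{2·t·e^(10t)} = 2·1/(s-10)² = 2/(s-10)²

Final answer: 2/(s-10)²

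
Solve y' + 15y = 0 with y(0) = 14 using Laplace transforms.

L{y'} + 15L{y} = 0. sY - 14 + 15Y = 0. Y(s+15) = 14. Y = 14/(s+15)

Final answer: y(t) = 14e^(-15t)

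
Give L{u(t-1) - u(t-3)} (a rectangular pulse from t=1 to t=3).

L{u(t-a)} = e^(-as)/s. L{u(t-1) - u(t-3)} = (e^(-s) - e^(-3s))/s

Final answer: (e^(-s) - e^(-3s))/s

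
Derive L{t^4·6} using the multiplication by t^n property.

L{6} = 6/s. d^1/ds^1[1/s] = -1/s². d^2/ds^2[1/s] = 2/s^3. d^3/ds^3[1/s] = -6/s^4. d^4/ds^4[1/s] = 24/s^5. So L{t^4} = (-1)^{4}·24/s^5 = 24/s^5. Then L{t^4·6} = 6·24/s^5 = 144/s^5

Final answer: 144/s^5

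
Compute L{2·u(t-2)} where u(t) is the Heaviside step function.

L{u(t-a)} = e^(-as)/s. Here a=2, so L{u(t-2)} = e^(-2s)/s, and L{2·u(t-2)} = 2·e^(-2s)/s

Final answer: 2·e^(-2s)/s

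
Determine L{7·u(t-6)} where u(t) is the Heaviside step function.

L{u(t-a)} = e^(-as)/s. Here a=6, so L{u(t-6)} = e^(-6s)/s, and L{7·u(t-6)} = 7·e^(-6s)/s

Final answer: 7·e^(-6s)/s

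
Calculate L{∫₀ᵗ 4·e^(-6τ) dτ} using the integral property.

L{∫₀ᵗ f(τ)dτ} = F(s)/s with F(s) = 4/(s+6), so L{∫₀ᵗ 4·e^(-6τ) dτ} = 4/(s(s+6))

Final answer: 4/(s(s+6))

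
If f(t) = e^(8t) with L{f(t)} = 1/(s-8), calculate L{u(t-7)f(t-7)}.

Time shift theorem: L{u(t-a)f(t-a)} = e^(-as)F(s). Here a=7, F(s) = 1/(s-8), so L{u(t-7)f(t-7)} = e^(-7s)·1/(s-8)

Final answer: e^(-7s)·1/(s-8)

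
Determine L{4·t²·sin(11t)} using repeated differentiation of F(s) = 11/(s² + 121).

F(s) = 11/(s² + 121). F'(s) = -22s/(s² + 121)². F''(s) = -22(121 - 3s²)/(s² + 121)³ = (66s² - 2662)/(s² + 121)³. So L{t²·sin(11t)} = (-1)² F''(s) = (66s² - 2662)/(s² + 121)³. Then L{4·t²·sin(11t)} = 4·(66s² - 2662)/(s² + 121)³ = (264s² - 10648)/(s² + 121)³

Final answer: (264s² - 10648)/(s² + 121)³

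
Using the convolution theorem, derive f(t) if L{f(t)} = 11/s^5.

11/s^5 = (11/s)·(1/s^4) = L{11}·L{t^3/6}. By convolution, f(t) = 11*t^3/6 = ∫₀ᵗ 11·τ^3/6 dτ = 11·t^4/24

Final answer: 11·t^4/24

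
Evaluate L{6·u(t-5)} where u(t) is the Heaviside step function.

L{u(t-a)} = e^(-as)/s. Here a=5, so L{u(t-5)} = e^(-5s)/s, and L{6·u(t-5)} = 6·e^(-5s)/s

Final answer: 6·e^(-5s)/s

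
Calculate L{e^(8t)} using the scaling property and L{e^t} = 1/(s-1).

Using L{f(at)} = (1/a)F(s/a) with a=8 and f(t) = e^t: L{e^(8t)} = (1/8) · 1/((s/8)-1) = (1/8) · 8/(s-8) = 1/(s-8)

Final answer: 1/(s-8)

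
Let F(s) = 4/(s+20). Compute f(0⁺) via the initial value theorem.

f(0⁺) = lim_{s→∞} s·4/(s+20) = lim_{s→∞} 4s/(s+20) = 4

Final answer: 4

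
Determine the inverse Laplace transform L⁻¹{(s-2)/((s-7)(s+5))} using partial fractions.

Using partial fractions, f(t) = (5e^(7t) + 7e^(-5t))/12

Final answer: (5e^(7t) + 7e^(-5t))/12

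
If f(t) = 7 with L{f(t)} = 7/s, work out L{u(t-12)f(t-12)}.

Time shift theorem: L{u(t-a)f(t-a)} = e^(-as)F(s). Here a=12, F(s) = 7/s, so L{u(t-12)f(t-12)} = e^(-12s)·7/s

Final answer: e^(-12s)·7/s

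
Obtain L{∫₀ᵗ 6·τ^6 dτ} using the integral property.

L{∫₀ᵗ f(τ)dτ} = F(s)/s with f(t) = 6t^6. F(s) = 4320/s^7, so L{∫₀ᵗ 6·τ^6 dτ} = (4320/s^7)/s = 4320/s^8. (Check: ∫₀ᵗ 6·τ^6 dτ = 6t^7/7.)

Final answer: 4320/s^8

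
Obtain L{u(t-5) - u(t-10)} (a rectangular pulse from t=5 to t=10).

L{u(t-a)} = e^(-as)/s. L{u(t-5) - u(t-10)} = (e^(-5s) - e^(-10s))/s

Final answer: (e^(-5s) - e^(-10s))/s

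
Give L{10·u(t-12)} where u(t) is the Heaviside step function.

L{u(t-a)} = e^(-as)/s. Here a=12, so L{u(t-12)} = e^(-12s)/s, and L{10·u(t-12)} = 10·e^(-12s)/s

Final answer: 10·e^(-12s)/s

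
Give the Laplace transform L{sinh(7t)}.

L{sinh(ωt)} = ω/(s² - ω²), so L{sinh(7t)} = 7/(s² - 49)

Final answer: 7/(s² - 49)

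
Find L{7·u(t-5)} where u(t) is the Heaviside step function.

L{u(t-a)} = e^(-as)/s. Here a=5, so L{u(t-5)} = e^(-5s)/s, and L{7·u(t-5)} = 7·e^(-5s)/s

Final answer: 7·e^(-5s)/s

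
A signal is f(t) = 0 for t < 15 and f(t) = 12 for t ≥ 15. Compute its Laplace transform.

f(t) = 12·u(t-15). L{u(t-15)} = e^(-15s)/s, so L{f(t)} = 12·e^(-15s)/s

Final answer: 12·e^(-15s)/s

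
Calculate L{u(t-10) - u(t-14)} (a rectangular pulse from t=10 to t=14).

L{u(t-a)} = e^(-as)/s. L{u(t-10) - u(t-14)} = (e^(-10s) - e^(-14s))/s

Final answer: (e^(-10s) - e^(-14s))/s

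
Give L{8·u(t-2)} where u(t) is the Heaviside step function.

L{u(t-a)} = e^(-as)/s. Here a=2, so L{u(t-2)} = e^(-2s)/s, and L{8·u(t-2)} = 8·e^(-2s)/s

Final answer: 8·e^(-2s)/s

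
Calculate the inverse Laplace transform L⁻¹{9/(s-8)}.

L⁻¹{1/(s-a)} = e^(at), so L⁻¹{1/(s-8)} = e^(8t), and L⁻¹{9/(s-8)} = 9·e^(8t)

Final answer: 9·e^(8t)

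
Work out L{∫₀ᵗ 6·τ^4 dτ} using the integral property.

L{∫₀ᵗ f(τ)dτ} = F(s)/s with f(t) = 6t^4. F(s) = 144/s^5, so L{∫₀ᵗ 6·τ^4 dτ} = (144/s^5)/s = 144/s^6. (Check: ∫₀ᵗ 6·τ^4 dτ = 6t^5/5.)

Final answer: 144/s^6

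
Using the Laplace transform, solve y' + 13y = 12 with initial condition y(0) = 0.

sY + 13Y = 12/s. Y = 12/(s(s+13)). Partial fractions: Y = 12/13/s - 12/13/(s+13)

Final answer: y(t) = 12/13(1 - e^(-13t))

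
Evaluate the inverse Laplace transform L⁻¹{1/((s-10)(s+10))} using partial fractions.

Decompose: A/(s-10) + B/(s+10). A = 1/20, B = -1/20. f(t) = (e^(10t) - e^(-10t))/20

Final answer: (e^(10t) - e^(-10t))/20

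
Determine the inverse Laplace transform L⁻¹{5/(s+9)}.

L⁻¹{1/(s-a)} = e^(at), so L⁻¹{1/(s+9)} = e^(-9t), and L⁻¹{5/(s+9)} = 5·e^(-9t)

Final answer: 5·e^(-9t)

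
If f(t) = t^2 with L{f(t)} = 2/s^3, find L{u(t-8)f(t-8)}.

Time shift theorem: L{u(t-a)f(t-a)} = e^(-as)F(s). Here a=8, F(s) = 2/s^3, so L{u(t-8)f(t-8)} = e^(-8s)·2/s^3

Final answer: e^(-8s)·2/s^3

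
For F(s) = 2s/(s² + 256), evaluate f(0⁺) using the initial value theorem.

f(0⁺) = lim_{s→∞} s·2s/(s² + 256) = lim_{s→∞} 2s²/(s² + 256) = 2

Final answer: 2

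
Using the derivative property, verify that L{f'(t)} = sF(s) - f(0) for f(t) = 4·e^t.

f'(t) = 4e^t. Direct: L{f'(t)} = 4/(s-1). Property: s·4/(s-1) - 4 = (4s - 4(s-1))/(s-1) = 4/(s-1). ✓

Final answer: 4/(s-1)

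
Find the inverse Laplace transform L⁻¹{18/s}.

L⁻¹{c/s} = c, so L⁻¹{18/s} = 18

Final answer: 18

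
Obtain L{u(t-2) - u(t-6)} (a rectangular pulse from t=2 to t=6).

L{u(t-a)} = e^(-as)/s. L{u(t-2) - u(t-6)} = (e^(-2s) - e^(-6s))/s

Final answer: (e^(-2s) - e^(-6s))/s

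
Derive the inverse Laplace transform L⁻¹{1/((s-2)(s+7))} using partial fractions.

Decompose: A/(s-2) + B/(s+7). A = 1/9, B = -1/9. f(t) = (e^(2t) - e^(-7t))/9

Final answer: (e^(2t) - e^(-7t))/9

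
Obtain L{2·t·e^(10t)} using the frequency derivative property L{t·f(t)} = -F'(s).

L{e^(10t)} = 1/(s-10). By frequency derivative: L{t·e^(10t)} = -d/ds[1/(s-10)] = -(-1)/(s-10)² = 1/(s-10)². Then L{2·t·e^(10t)} = 2·1/(s-10)² = 2/(s-10)²

Final answer: 2/(s-10)²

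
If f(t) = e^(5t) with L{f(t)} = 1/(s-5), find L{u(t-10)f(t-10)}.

Time shift theorem: L{u(t-a)f(t-a)} = e^(-as)F(s). Here a=10, F(s) = 1/(s-5), so L{u(t-10)f(t-10)} = e^(-10s)·1/(s-5)

Final answer: e^(-10s)·1/(s-5)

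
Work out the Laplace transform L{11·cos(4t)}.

L{cos(ωt)} = s/(s² + ω²), so L{cos(4t)} = s/(s² + 16). Then L{11·cos(4t)} = 11·s/(s² + 16) = 11s/(s² + 16)

Final answer: 11s/(s² + 16)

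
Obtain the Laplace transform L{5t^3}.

L{5t^3} = 5 · L{t^3} = 5 · 6/s^4 = 30/s^4

Final answer: 30/s^4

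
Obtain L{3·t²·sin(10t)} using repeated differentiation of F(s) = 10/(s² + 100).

F(s) = 10/(s² + 100). F'(s) = -20s/(s² + 100)². F''(s) = -20(100 - 3s²)/(s² + 100)³ = (60s² - 2000)/(s² + 100)³. So L{t²·sin(10t)} = (-1)² F''(s) = (60s² - 2000)/(s² + 100)³. Then L{3·t²·sin(10t)} = 3·(60s² - 2000)/(s² + 100)³ = (180s² - 6000)/(s² + 100)³

Final answer: (180s² - 6000)/(s² + 100)³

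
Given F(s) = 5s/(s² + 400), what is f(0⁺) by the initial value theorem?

f(0⁺) = lim_{s→∞} s·5s/(s² + 400) = lim_{s→∞} 5s²/(s² + 400) = 5

Final answer: 5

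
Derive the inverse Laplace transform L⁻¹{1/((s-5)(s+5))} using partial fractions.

Decompose: A/(s-5) + B/(s+5). A = 1/10, B = -1/10. f(t) = (e^(5t) - e^(-5t))/10

Final answer: (e^(5t) - e^(-5t))/10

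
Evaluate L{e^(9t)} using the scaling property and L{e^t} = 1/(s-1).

Using L{f(at)} = (1/a)F(s/a) with a=9 and f(t) = e^t: L{e^(9t)} = (1/9) · 1/((s/9)-1) = (1/9) · 9/(s-9) = 1/(s-9)

Final answer: 1/(s-9)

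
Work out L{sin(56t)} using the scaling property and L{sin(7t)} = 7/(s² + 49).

Using L{f(at)} = (1/a)F(s/a) with a=8: L{sin(56t)} = (1/8) · 7/((s/8)² + 49) = (1/8) · 7·64/(s² + 3136) = 56/(s² + 3136)

Final answer: 56/(s² + 3136)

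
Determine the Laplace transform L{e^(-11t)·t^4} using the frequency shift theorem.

L{e^(at)·t^n} = n!/(s-a)^(n+1), so L{e^(-11t)·t^4} = 24/(s+11)^5

Final answer: 24/(s+11)^5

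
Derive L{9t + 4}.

L{9t + 4} = 9·L{t} + 4·L{1} = 9/s² + 4/s

Final answer: 9/s² + 4/s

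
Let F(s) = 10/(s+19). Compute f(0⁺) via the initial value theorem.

f(0⁺) = lim_{s→∞} s·10/(s+19) = lim_{s→∞} 10s/(s+19) = 10

Final answer: 10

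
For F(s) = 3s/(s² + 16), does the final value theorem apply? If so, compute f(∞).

The final value theorem requires all poles of sF(s) in the left half-plane. sF(s) = 3s²/(s² + 16) has poles at s = ±4i (imaginary axis). Theorem does NOT apply (oscillatory system).

Final answer: Not applicable (oscillatory)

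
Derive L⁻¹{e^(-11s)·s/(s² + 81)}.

L⁻¹{s/(s² + 81)} = cos(9t). By the time shift theorem, L⁻¹{e^(-as)F(s)} = u(t-a)f(t-a) with a=11, so L⁻¹{e^(-11s)·s/(s² + 81)} = u(t-11)·cos(9(t-11))

Final answer: u(t-11)·cos(9(t-11))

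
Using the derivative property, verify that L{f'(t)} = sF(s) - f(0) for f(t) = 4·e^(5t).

f'(t) = 20e^(5t). Direct: L{f'(t)} = 20/(s-5). Property: s·4/(s-5) - 4 = (4s - 4(s-5))/(s-5) = 20/(s-5). ✓

Final answer: 20/(s-5)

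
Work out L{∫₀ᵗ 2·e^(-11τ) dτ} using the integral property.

L{∫₀ᵗ f(τ)dτ} = F(s)/s with F(s) = 2/(s+11), so L{∫₀ᵗ 2·e^(-11τ) dτ} = 2/(s(s+11))

Final answer: 2/(s(s+11))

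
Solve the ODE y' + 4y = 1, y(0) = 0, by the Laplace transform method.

sY + 4Y = 1/s. Y = 1/(s(s+4)). Partial fractions: Y = 1/4/s - 1/4/(s+4)

Final answer: y(t) = 1/4(1 - e^(-4t))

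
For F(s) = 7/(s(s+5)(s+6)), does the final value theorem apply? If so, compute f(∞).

Poles of sF(s) = 7/((s+5)(s+6)) are at s = -5 and s = -6, both in the left half-plane. Theorem applies. f(∞) = lim_{s→0} sF(s) = 7/(5·6) = 7/30

Final answer: 7/30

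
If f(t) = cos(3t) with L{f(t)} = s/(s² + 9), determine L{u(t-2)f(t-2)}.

Time shift theorem: L{u(t-a)f(t-a)} = e^(-as)F(s). Here a=2, F(s) = s/(s² + 9), so L{u(t-2)f(t-2)} = e^(-2s)·s/(s² + 9)

Final answer: e^(-2s)·s/(s² + 9)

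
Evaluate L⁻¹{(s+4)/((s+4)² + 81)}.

Using frequency shift: L⁻¹{(s-a)/((s-a)² + b²)} = e^(at)cos(bt). Here a=-4, b=9

Final answer: e^(-4t)·cos(9t)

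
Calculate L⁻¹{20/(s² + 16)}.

This is the form c·a/(s² + a²) with a = 4, c = 5. L⁻¹ = 5·sin(4t)

Final answer: 5·sin(4t)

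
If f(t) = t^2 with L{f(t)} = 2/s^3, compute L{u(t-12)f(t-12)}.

Time shift theorem: L{u(t-a)f(t-a)} = e^(-as)F(s). Here a=12, F(s) = 2/s^3, so L{u(t-12)f(t-12)} = e^(-12s)·2/s^3

Final answer: e^(-12s)·2/s^3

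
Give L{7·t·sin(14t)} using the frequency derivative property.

L{sin(14t)} = 14/(s² + 196). By L{t·f(t)} = -F'(s): -d/ds[14/(s² + 196)] = -(14)·(-2s)/(s² + 196)² = 28s/(s² + 196)². Then L{7·t·sin(14t)} = 7·28s/(s² + 196)² = 196s/(s² + 196)²

Final answer: 196s/(s² + 196)²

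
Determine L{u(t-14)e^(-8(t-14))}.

u(t-a)f(t-a) with f(t)=e^(-8t). L{e^(-8t)} = 1/(s+8). By time shift: e^(-14s)/(s+8)

Final answer: e^(-14s)/(s+8)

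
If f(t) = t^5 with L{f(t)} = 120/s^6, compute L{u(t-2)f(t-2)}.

Time shift theorem: L{u(t-a)f(t-a)} = e^(-as)F(s). Here a=2, F(s) = 120/s^6, so L{u(t-2)f(t-2)} = e^(-2s)·120/s^6

Final answer: e^(-2s)·120/s^6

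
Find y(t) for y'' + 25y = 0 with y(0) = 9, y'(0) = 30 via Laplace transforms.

L{y''} + 25L{y} = 0. s²Y - 9s - 30 + 25Y = 0. Y(s² + 25) = 9s + 30. Y = (9s + 30)/(s² + 25). Inverting: y(t) = 9cos(5t) + 6sin(5t)

Final answer: y(t) = 9cos(5t) + 6sin(5t)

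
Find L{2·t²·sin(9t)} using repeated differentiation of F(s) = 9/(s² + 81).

F(s) = 9/(s² + 81). F'(s) = -18s/(s² + 81)². F''(s) = -18(81 - 3s²)/(s² + 81)³ = (54s² - 1458)/(s² + 81)³. So L{t²·sin(9t)} = (-1)² F''(s) = (54s² - 1458)/(s² + 81)³. Then L{2·t²·sin(9t)} = 2·(54s² - 1458)/(s² + 81)³ = (108s² - 2916)/(s² + 81)³

Final answer: (108s² - 2916)/(s² + 81)³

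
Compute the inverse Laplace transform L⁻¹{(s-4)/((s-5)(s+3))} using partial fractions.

Using partial fractions, f(t) = (e^(5t) + 7e^(-3t))/8

Final answer: (e^(5t) + 7e^(-3t))/8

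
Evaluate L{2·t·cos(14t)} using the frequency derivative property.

L{cos(14t)} = s/(s² + 196). Derivative: d/ds[s/(s² + 196)] = [(s² + 196) - s·2s]/(s² + 196)² = (196 - s²)/(s² + 196)². So L{t·cos(14t)} = -F'(s) = (s² - 196)/(s² + 196)². Then L{2·t·cos(14t)} = 2·(s² - 196)/(s² + 196)²

Final answer: 2·(s² - 196)/(s² + 196)²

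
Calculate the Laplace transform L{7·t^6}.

L{t^n} = n!/s^(n+1), so L{t^6} = 720/s^7. Then L{7·t^6} = 7·720/s^7 = 5040/s^7

Final answer: 5040/s^7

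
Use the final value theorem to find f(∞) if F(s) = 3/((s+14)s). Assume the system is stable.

f(∞) = lim_{s→0} sF(s) = lim_{s→0} 3/(s+14) = 3/14

Final answer: 3/14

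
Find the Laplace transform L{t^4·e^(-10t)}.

L{t^n·e^(at)} = n!/(s-a)^(n+1), so L{t^4·e^(-10t)} = 24/(s+10)^5

Final answer: 24/(s+10)^5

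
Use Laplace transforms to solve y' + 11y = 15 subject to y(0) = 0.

sY + 11Y = 15/s. Y = 15/(s(s+11)). Partial fractions: Y = 15/11/s - 15/11/(s+11)

Final answer: y(t) = 15/11(1 - e^(-11t))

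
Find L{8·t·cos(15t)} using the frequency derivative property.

L{cos(15t)} = s/(s² + 225). Derivative: d/ds[s/(s² + 225)] = [(s² + 225) - s·2s]/(s² + 225)² = (225 - s²)/(s² + 225)². So L{t·cos(15t)} = -F'(s) = (s² - 225)/(s² + 225)². Then L{8·t·cos(15t)} = 8·(s² - 225)/(s² + 225)²

Final answer: 8·(s² - 225)/(s² + 225)²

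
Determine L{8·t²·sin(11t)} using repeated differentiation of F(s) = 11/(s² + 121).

F(s) = 11/(s² + 121). F'(s) = -22s/(s² + 121)². F''(s) = -22(121 - 3s²)/(s² + 121)³ = (66s² - 2662)/(s² + 121)³. So L{t²·sin(11t)} = (-1)² F''(s) = (66s² - 2662)/(s² + 121)³. Then L{8·t²·sin(11t)} = 8·(66s² - 2662)/(s² + 121)³ = (528s² - 21296)/(s² + 121)³

Final answer: (528s² - 21296)/(s² + 121)³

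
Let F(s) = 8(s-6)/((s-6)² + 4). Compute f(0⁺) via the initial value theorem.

f(0⁺) = lim_{s→∞} sF(s) = lim_{s→∞} 8s(s-6)/((s-6)² + 4) = 8

Final answer: 8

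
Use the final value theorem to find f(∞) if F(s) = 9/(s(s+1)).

f(∞) = lim_{s→0} s·9/(s(s+1)) = lim_{s→0} 9/(s+1) = 9/1 = 9

Final answer: 9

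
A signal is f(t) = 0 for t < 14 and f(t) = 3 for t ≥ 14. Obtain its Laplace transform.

f(t) = 3·u(t-14). L{u(t-14)} = e^(-14s)/s, so L{f(t)} = 3·e^(-14s)/s

Final answer: 3·e^(-14s)/s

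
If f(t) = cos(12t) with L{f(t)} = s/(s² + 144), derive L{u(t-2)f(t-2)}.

Time shift theorem: L{u(t-a)f(t-a)} = e^(-as)F(s). Here a=2, F(s) = s/(s² + 144), so L{u(t-2)f(t-2)} = e^(-2s)·s/(s² + 144)

Final answer: e^(-2s)·s/(s² + 144)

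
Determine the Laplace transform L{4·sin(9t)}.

L{sin(ωt)} = ω/(s² + ω²), so L{sin(9t)} = 9/(s² + 81). Then L{4·sin(9t)} = 4·9/(s² + 81) = 36/(s² + 81)

Final answer: 36/(s² + 81)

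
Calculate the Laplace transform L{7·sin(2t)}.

L{sin(ωt)} = ω/(s² + ω²), so L{sin(2t)} = 2/(s² + 4). Then L{7·sin(2t)} = 7·2/(s² + 4) = 14/(s² + 4)

Final answer: 14/(s² + 4)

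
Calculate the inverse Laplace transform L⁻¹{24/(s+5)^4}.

L⁻¹{n!/(s-a)^(n+1)} = t^n·e^(at) with n=3, a=-5. So L⁻¹{6/(s+5)^4} = t^3·e^(-5t), and L⁻¹{24/(s+5)^4} = (24/6)·t^3·e^(-5t) = 4·t^3·e^(-5t)

Final answer: 4·t^3·e^(-5t)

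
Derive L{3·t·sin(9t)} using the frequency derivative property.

L{sin(9t)} = 9/(s² + 81). By L{t·f(t)} = -F'(s): -d/ds[9/(s² + 81)] = -(9)·(-2s)/(s² + 81)² = 18s/(s² + 81)². Then L{3·t·sin(9t)} = 3·18s/(s² + 81)² = 54s/(s² + 81)²

Final answer: 54s/(s² + 81)²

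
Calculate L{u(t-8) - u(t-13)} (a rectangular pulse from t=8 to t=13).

L{u(t-a)} = e^(-as)/s. L{u(t-8) - u(t-13)} = (e^(-8s) - e^(-13s))/s

Final answer: (e^(-8s) - e^(-13s))/s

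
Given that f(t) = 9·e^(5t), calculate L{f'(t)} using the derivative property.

f(0) = 9, F(s) = 9/(s-5). L{f'(t)} = s·F(s) - f(0) = 9s/(s-5) - 9 = (9s - 9(s-5))/(s-5) = 45/(s-5)

Final answer: 45/(s-5)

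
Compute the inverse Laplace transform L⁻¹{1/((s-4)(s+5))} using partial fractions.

Decompose: A/(s-4) + B/(s+5). A = 1/9, B = -1/9. f(t) = (e^(4t) - e^(-5t))/9

Final answer: (e^(4t) - e^(-5t))/9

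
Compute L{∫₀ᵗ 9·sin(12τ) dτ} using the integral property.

L{∫₀ᵗ f(τ)dτ} = F(s)/s with F(s) = 108/(s² + 144), so the result is (108/(s² + 144))/s = 108/(s(s² + 144))

Final answer: 108/(s(s² + 144))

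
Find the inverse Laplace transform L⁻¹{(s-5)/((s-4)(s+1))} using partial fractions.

Using partial fractions, f(t) = (-e^(4t) + 6e^(-t))/5

Final answer: (-e^(4t) + 6e^(-t))/5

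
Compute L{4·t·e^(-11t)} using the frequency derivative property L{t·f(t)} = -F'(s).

L{e^(-11t)} = 1/(s+11). By frequency derivative: L{t·e^(-11t)} = -d/ds[1/(s+11)] = -(-1)/(s+11)² = 1/(s+11)². Then L{4·t·e^(-11t)} = 4·1/(s+11)² = 4/(s+11)²

Final answer: 4/(s+11)²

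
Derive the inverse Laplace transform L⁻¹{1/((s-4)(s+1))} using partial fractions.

Decompose: A/(s-4) + B/(s+1). A = 1/5, B = -1/5. f(t) = (e^(4t) - e^(-t))/5

Final answer: (e^(4t) - e^(-t))/5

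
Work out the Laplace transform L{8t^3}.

L{8t^3} = 8 · L{t^3} = 8 · 6/s^4 = 48/s^4

Final answer: 48/s^4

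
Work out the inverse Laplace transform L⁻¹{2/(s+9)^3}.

L⁻¹{n!/(s-a)^(n+1)} = t^n·e^(at), so L⁻¹{2/(s+9)^3} = t^2·e^(-9t)

Final answer: t^2·e^(-9t)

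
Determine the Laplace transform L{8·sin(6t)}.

L{sin(ωt)} = ω/(s² + ω²), so L{sin(6t)} = 6/(s² + 36). Then L{8·sin(6t)} = 8·6/(s² + 36) = 48/(s² + 36)

Final answer: 48/(s² + 36)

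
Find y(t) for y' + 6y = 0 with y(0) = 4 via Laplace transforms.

L{y'} + 6L{y} = 0. sY - 4 + 6Y = 0. Y(s+6) = 4. Y = 4/(s+6)

Final answer: y(t) = 4e^(-6t)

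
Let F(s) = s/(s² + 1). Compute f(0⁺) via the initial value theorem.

f(0⁺) = lim_{s→∞} s·s/(s² + 1) = lim_{s→∞} s²/(s² + 1) = 1

Final answer: 1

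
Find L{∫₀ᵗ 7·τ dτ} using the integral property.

L{∫₀ᵗ f(τ)dτ} = F(s)/s with f(t) = 7t. F(s) = 7/s^2, so L{∫₀ᵗ 7·τ dτ} = (7/s^2)/s = 7/s^3. (Check: ∫₀ᵗ 7·τ dτ = 7t^2/2.)

Final answer: 7/s^3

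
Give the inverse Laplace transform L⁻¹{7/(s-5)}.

L⁻¹{1/(s-a)} = e^(at), so L⁻¹{1/(s-5)} = e^(5t), and L⁻¹{7/(s-5)} = 7·e^(5t)

Final answer: 7·e^(5t)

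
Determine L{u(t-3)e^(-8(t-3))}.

u(t-a)f(t-a) with f(t)=e^(-8t). L{e^(-8t)} = 1/(s+8). By time shift: e^(-3s)/(s+8)

Final answer: e^(-3s)/(s+8)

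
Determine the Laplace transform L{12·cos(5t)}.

L{cos(ωt)} = s/(s² + ω²), so L{cos(5t)} = s/(s² + 25). Then L{12·cos(5t)} = 12·s/(s² + 25) = 12s/(s² + 25)

Final answer: 12s/(s² + 25)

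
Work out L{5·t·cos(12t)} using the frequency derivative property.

L{cos(12t)} = s/(s² + 144). Derivative: d/ds[s/(s² + 144)] = [(s² + 144) - s·2s]/(s² + 144)² = (144 - s²)/(s² + 144)². So L{t·cos(12t)} = -F'(s) = (s² - 144)/(s² + 144)². Then L{5·t·cos(12t)} = 5·(s² - 144)/(s² + 144)²

Final answer: 5·(s² - 144)/(s² + 144)²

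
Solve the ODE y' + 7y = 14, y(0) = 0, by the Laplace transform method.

sY + 7Y = 14/s. Y = 14/(s(s+7)). Partial fractions: Y = 2/s - 2/(s+7)

Final answer: y(t) = 2(1 - e^(-7t))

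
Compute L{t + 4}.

L{t + 4} = L{t} + 4·L{1} = 1/s² + 4/s

Final answer: 1/s² + 4/s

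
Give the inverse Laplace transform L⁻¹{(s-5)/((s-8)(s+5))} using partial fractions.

Using partial fractions, f(t) = (3e^(8t) + 10e^(-5t))/13

Final answer: (3e^(8t) + 10e^(-5t))/13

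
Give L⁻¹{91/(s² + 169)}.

This is the form c·a/(s² + a²) with a = 13, c = 7. L⁻¹ = 7·sin(13t)

Final answer: 7·sin(13t)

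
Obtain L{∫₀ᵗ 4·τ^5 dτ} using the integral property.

L{∫₀ᵗ f(τ)dτ} = F(s)/s with f(t) = 4t^5. F(s) = 480/s^6, so L{∫₀ᵗ 4·τ^5 dτ} = (480/s^6)/s = 480/s^7. (Check: ∫₀ᵗ 4·τ^5 dτ = 4t^6/6.)

Final answer: 480/s^7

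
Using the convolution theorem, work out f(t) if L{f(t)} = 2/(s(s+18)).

2/(s(s+18)) = (2/s)·(1/(s+18)) = L{2}·L{e^(-18t)}. By convolution, f(t) = 2*e^(-18t) = ∫₀ᵗ 2·e^(-18τ) dτ = 2·(1 - e^(-18t))/18

Final answer: 2·(1 - e^(-18t))/18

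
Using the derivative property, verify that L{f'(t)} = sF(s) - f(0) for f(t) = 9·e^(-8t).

f'(t) = -72e^(-8t). Direct: L{f'(t)} = -72/(s+8). Property: s·9/(s+8) - 9 = (9s - 9(s+8))/(s+8) = -72/(s+8). ✓

Final answer: -72/(s+8)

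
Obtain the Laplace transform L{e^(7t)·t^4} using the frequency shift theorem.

L{e^(at)·t^n} = n!/(s-a)^(n+1), so L{e^(7t)·t^4} = 24/(s-7)^5

Final answer: 24/(s-7)^5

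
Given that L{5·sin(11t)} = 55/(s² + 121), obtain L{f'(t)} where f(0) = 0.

L{f'(t)} = s·F(s) - f(0) = s·55/(s² + 121) - 0 = 55s/(s² + 121)

Final answer: 55s/(s² + 121)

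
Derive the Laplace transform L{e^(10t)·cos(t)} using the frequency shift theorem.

Frequency shift: L{e^(at)f(t)} = F(s-a). L{e^(10t)·cos(t)} = (s-10)/((s-10)² + 1)

Final answer: (s-10)/((s-10)² + 1)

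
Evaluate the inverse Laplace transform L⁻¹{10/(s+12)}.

L⁻¹{1/(s-a)} = e^(at), so L⁻¹{1/(s+12)} = e^(-12t), and L⁻¹{10/(s+12)} = 10·e^(-12t)

Final answer: 10·e^(-12t)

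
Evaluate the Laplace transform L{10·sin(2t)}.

L{sin(ωt)} = ω/(s² + ω²), so L{sin(2t)} = 2/(s² + 4). Then L{10·sin(2t)} = 10·2/(s² + 4) = 20/(s² + 4)

Final answer: 20/(s² + 4)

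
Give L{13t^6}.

L{t^n} = n!/s^(n+1). So L{13t^6} = 13·6!/s^7 = 9360/s^7

Final answer: 9360/s^7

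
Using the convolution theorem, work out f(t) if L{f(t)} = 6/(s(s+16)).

6/(s(s+16)) = (6/s)·(1/(s+16)) = L{6}·L{e^(-16t)}. By convolution, f(t) = 6*e^(-16t) = ∫₀ᵗ 6·e^(-16τ) dτ = 6·(1 - e^(-16t))/16

Final answer: 6·(1 - e^(-16t))/16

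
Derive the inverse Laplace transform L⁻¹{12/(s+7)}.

L⁻¹{1/(s-a)} = e^(at), so L⁻¹{1/(s+7)} = e^(-7t), and L⁻¹{12/(s+7)} = 12·e^(-7t)

Final answer: 12·e^(-7t)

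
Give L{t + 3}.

L{t + 3} = L{t} + 3·L{1} = 1/s² + 3/s

Final answer: 1/s² + 3/s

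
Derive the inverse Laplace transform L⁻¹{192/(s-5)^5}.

L⁻¹{n!/(s-a)^(n+1)} = t^n·e^(at) with n=4, a=5. So L⁻¹{24/(s-5)^5} = t^4·e^(5t), and L⁻¹{192/(s-5)^5} = (192/24)·t^4·e^(5t) = 8·t^4·e^(5t)

Final answer: 8·t^4·e^(5t)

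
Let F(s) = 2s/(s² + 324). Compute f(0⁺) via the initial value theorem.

f(0⁺) = lim_{s→∞} s·2s/(s² + 324) = lim_{s→∞} 2s²/(s² + 324) = 2

Final answer: 2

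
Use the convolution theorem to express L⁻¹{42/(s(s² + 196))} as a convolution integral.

42/(s(s² + 196)) = (1/s)·(42/(s² + 196)) = L{1}·L{3·sin(14t)}. So f(t) = 1*(3·sin(14t)) = ∫₀ᵗ 3·sin(14τ) dτ

Final answer: ∫₀ᵗ 3·sin(14τ) dτ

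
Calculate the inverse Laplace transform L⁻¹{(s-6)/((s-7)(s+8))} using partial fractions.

Using partial fractions, f(t) = (e^(7t) + 14e^(-8t))/15

Final answer: (e^(7t) + 14e^(-8t))/15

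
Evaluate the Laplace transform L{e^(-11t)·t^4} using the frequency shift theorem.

L{e^(at)·t^n} = n!/(s-a)^(n+1), so L{e^(-11t)·t^4} = 24/(s+11)^5

Final answer: 24/(s+11)^5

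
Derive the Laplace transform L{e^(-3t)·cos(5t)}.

L{e^(at)·cos(ωt)} = (s-a)/((s-a)² + ω²), so L{e^(-3t)·cos(5t)} = (s+3)/((s+3)² + 25)

Final answer: (s+3)/((s+3)² + 25)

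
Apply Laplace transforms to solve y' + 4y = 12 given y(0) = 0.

sY + 4Y = 12/s. Y = 12/(s(s+4)). Partial fractions: Y = 3/s - 3/(s+4)

Final answer: y(t) = 3(1 - e^(-4t))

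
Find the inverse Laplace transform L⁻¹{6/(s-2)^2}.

L⁻¹{n!/(s-a)^(n+1)} = t^n·e^(at) with n=1, a=2. So L⁻¹{1/(s-2)^2} = t·e^(2t), and L⁻¹{6/(s-2)^2} = (6/1)·t·e^(2t) = 6·t·e^(2t)

Final answer: 6·t·e^(2t)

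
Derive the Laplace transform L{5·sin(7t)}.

L{sin(ωt)} = ω/(s² + ω²), so L{sin(7t)} = 7/(s² + 49). Then L{5·sin(7t)} = 5·7/(s² + 49) = 35/(s² + 49)

Final answer: 35/(s² + 49)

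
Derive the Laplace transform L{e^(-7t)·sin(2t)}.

L{e^(at)·sin(ωt)} = ω/((s-a)² + ω²), so L{e^(-7t)·sin(2t)} = 2/((s+7)² + 4)

Final answer: 2/((s+7)² + 4)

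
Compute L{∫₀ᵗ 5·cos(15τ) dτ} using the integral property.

L{∫₀ᵗ f(τ)dτ} = F(s)/s with F(s) = 5s/(s² + 225), so the result is (5s/(s² + 225))/s = 5/(s² + 225)

Final answer: 5/(s² + 225)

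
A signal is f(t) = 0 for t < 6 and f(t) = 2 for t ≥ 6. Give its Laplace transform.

f(t) = 2·u(t-6). L{u(t-6)} = e^(-6s)/s, so L{f(t)} = 2·e^(-6s)/s

Final answer: 2·e^(-6s)/s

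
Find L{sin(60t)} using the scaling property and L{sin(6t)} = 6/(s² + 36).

Using L{f(at)} = (1/a)F(s/a) with a=10: L{sin(60t)} = (1/10) · 6/((s/10)² + 36) = (1/10) · 6·100/(s² + 3600) = 60/(s² + 3600)

Final answer: 60/(s² + 3600)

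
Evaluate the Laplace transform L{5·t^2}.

L{t^n} = n!/s^(n+1), so L{t^2} = 2/s^3. Then L{5·t^2} = 5·2/s^3 = 10/s^3

Final answer: 10/s^3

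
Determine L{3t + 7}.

L{3t + 7} = 3·L{t} + 7·L{1} = 3/s² + 7/s

Final answer: 3/s² + 7/s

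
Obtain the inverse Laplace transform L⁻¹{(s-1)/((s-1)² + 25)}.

Using frequency shift, L⁻¹{(s-1)/((s-1)² + 25)} = e^t·cos(5t)

Final answer: e^t·cos(5t)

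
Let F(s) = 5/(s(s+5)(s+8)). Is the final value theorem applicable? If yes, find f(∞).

Poles of sF(s) = 5/((s+5)(s+8)) are at s = -5 and s = -8, both in the left half-plane. Theorem applies. f(∞) = lim_{s→0} sF(s) = 5/(5·8) = 1/8

Final answer: 1/8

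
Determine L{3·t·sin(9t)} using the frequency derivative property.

L{sin(9t)} = 9/(s² + 81). By L{t·f(t)} = -F'(s): -d/ds[9/(s² + 81)] = -(9)·(-2s)/(s² + 81)² = 18s/(s² + 81)². Then L{3·t·sin(9t)} = 3·18s/(s² + 81)² = 54s/(s² + 81)²

Final answer: 54s/(s² + 81)²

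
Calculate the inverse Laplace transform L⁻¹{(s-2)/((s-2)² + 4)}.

Using frequency shift, L⁻¹{(s-2)/((s-2)² + 4)} = e^(2t)·cos(2t)

Final answer: e^(2t)·cos(2t)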